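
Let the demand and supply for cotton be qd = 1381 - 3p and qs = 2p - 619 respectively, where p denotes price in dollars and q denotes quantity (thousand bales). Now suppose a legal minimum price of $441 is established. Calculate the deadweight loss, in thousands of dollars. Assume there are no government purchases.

6303.75

Setting quantity demanded equal to quantity supplied, 1381 - 3p = 2p - 619, gives p* = 400 and q* = 181.
The floor of 441 is above the equilibrium price 400, so it binds.
At p = 441: qd = 1381 - 3·441 = 58 and qs = 2·441 - 619 = 263.
Quantity traded falls to 58. At q = 58 the demand price is (1381 - 58)/3 = 441 and the supply price is (619 + 58)/2 = 338.5.
Deadweight loss = ½ · (441 - 338.5) · (181 - 58) = ½ · 102.5 · 123 = 6303.75.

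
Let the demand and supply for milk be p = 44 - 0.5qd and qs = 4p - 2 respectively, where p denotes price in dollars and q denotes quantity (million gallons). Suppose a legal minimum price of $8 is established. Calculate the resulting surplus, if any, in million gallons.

Rearranging demand gives qd = 88 - 2p. In a free market, 88 - 2p = 4p - 2 gives the equilibrium p* = 15, q* = 58.
The floor of 8 is below the equilibrium price 15, so it is not binding; the market clears at p* = 15, q* = 58.
Since the control does not bind, there is no surplus.

0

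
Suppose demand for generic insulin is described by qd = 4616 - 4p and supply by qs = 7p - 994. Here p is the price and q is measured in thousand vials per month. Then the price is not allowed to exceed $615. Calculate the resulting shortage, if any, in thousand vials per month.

0

Equilibrium: 4616 - 4p = 7p - 994, so 5610 = 11p and p* = 510, q* = 2576.
The ceiling of 615 is above the equilibrium price 510, so it is not binding; the market clears at p* = 510, q* = 2576.
Since the control does not bind, there is no shortage.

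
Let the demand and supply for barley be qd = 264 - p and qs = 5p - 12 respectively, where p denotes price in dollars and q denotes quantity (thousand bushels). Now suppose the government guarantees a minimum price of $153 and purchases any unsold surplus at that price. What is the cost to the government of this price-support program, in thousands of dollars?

Setting quantity demanded equal to quantity supplied, 264 - p = 5p - 12, gives p* = 46 and q* = 218.
Because the floor (153) lies above the market-clearing price, it is binding.
At p = 153: qd = 264 - 153 = 111 and qs = 5·153 - 12 = 753.
Surplus = qs - qd = 642.
Government expenditure = surplus × support price = 642 × 153 = 98226.

98226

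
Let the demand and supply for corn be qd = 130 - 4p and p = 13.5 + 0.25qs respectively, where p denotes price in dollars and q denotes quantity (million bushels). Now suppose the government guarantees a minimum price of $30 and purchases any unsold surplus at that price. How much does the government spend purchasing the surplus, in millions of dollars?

Rearranging supply gives qs = 4p - 54. Without the control the market clears where 130 - 4p = 4p - 54, i.e. p* = 23 and q* = 38.
The floor of 30 is above the equilibrium price 23, so it binds.
At p = 30: qd = 130 - 4·30 = 10 and qs = 4·30 - 54 = 66.
Surplus = qs - qd = 56.
Government expenditure = surplus × support price = 56 × 30 = 1680.

1680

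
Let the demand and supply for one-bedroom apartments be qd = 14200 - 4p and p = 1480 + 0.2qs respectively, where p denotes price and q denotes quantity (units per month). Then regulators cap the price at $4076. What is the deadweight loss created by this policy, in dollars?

Rearranging supply gives qs = 5p - 7400. Without the control the market clears where 14200 - 4p = 5p - 7400, i.e. p* = 2400 and q* = 4600.
The ceiling of 4076 is above the equilibrium price 2400, so it is not binding; the market clears at p* = 2400, q* = 4600.
Since the control does not bind, no trades are prevented and deadweight loss is zero.

0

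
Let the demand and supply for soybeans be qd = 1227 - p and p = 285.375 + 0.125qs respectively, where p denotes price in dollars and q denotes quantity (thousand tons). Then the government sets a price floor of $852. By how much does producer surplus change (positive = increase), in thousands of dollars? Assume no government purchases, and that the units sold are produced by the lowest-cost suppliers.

Rearranging supply gives qs = 8p - 2283. Without the control the market clears where 1227 - p = 8p - 2283, i.e. p* = 390 and q* = 837.
Since 852 > 390, the floor is binding.
At p = 852: qd = 1227 - 852 = 375 and qs = 8·852 - 2283 = 4533.
Producer surplus without the control is ½ · (390 - 285.375) · 837 = 43785.5625.
With the floor, 375 units are sold at 852. The supply price at q = 375 is 332.25, so PS = ½ · [(852 - 285.375) + (852 - 332.25)] · 375 = 203695.3125.
Change in producer surplus = 203695.3125 - 43785.5625 = 159909.75.

159909.75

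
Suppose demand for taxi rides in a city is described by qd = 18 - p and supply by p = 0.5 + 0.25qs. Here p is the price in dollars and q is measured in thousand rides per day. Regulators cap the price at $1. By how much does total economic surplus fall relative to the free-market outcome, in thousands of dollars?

90

Rearranging supply gives qs = 4p - 2. Without the control the market clears where 18 - p = 4p - 2, i.e. p* = 4 and q* = 14.
Because the ceiling (1) lies below the market-clearing price, it is binding.
At p = 1: qd = 18 - 1 = 17 and qs = 4·1 - 2 = 2.
Quantity traded falls to 2. At q = 2 the demand price is 18 - 2 = 16 and the supply price is (2 + 2)/4 = 1.
Deadweight loss = ½ · (16 - 1) · (14 - 2) = ½ · 15 · 12 = 90.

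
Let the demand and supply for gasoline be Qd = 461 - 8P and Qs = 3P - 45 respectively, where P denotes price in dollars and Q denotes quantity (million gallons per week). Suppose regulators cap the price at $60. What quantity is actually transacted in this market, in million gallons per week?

In a free market, 461 - 8P = 3P - 45 gives the equilibrium P* = 46, Q* = 93.
The ceiling of 60 is above the equilibrium price 46, so it is not binding; the market clears at P* = 46, Q* = 93.

93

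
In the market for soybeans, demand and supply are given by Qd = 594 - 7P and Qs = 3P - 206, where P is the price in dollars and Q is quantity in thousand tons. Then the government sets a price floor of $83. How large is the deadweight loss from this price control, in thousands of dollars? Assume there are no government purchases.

Without the control the market clears where 594 - 7P = 3P - 206, i.e. P* = 80 and Q* = 34.
Because the floor (83) lies above the market-clearing price, it is binding.
At P = 83: Qd = 594 - 7·83 = 13 and Qs = 3·83 - 206 = 43.
Quantity traded falls to 13. At Q = 13 the demand price is (594 - 13)/7 = 83 and the supply price is (206 + 13)/3 = 73.
Deadweight loss = ½ · (83 - 73) · (34 - 13) = ½ · 10 · 21 = 105.

105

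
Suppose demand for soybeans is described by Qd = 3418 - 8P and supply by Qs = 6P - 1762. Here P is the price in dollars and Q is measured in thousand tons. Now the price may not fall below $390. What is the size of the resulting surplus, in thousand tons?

280

Without the control the market clears where 3418 - 8P = 6P - 1762, i.e. P* = 370 and Q* = 458.
Since 390 > 370, the floor is binding.
At P = 390: Qd = 3418 - 8·390 = 298 and Qs = 6·390 - 1762 = 578.
Surplus = Qs - Qd = 578 - 298 = 280.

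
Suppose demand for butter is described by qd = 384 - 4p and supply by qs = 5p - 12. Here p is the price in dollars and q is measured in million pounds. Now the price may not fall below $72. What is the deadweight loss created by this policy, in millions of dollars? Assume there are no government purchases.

Without the control the market clears where 384 - 4p = 5p - 12, i.e. p* = 44 and q* = 208.
Since 72 > 44, the floor is binding.
At p = 72: qd = 384 - 4·72 = 96 and qs = 5·72 - 12 = 348.
Quantity traded falls to 96. At q = 96 the demand price is (384 - 96)/4 = 72 and the supply price is (12 + 96)/5 = 21.6.
Deadweight loss = ½ · (72 - 21.6) · (208 - 96) = ½ · 50.4 · 112 = 2822.4.

2822.4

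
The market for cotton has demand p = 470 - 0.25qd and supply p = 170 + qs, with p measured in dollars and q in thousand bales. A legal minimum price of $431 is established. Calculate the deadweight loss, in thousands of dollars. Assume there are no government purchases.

Rearranging demand gives qd = 1880 - 4p; rearranging supply gives qs = p - 170. Setting quantity demanded equal to quantity supplied, 1880 - 4p = p - 170, gives p* = 410 and q* = 240.
Because the floor (431) lies above the market-clearing price, it is binding.
At p = 431: qd = 1880 - 4·431 = 156 and qs = 431 - 170 = 261.
Quantity traded falls to 156. At q = 156 the demand price is (1880 - 156)/4 = 431 and the supply price is 170 + 156 = 326.
Deadweight loss = ½ · (431 - 326) · (240 - 156) = ½ · 105 · 84 = 4410.

4410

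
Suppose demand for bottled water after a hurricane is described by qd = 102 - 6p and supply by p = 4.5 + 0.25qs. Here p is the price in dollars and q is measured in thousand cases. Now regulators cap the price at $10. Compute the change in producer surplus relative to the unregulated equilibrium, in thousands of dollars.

-52

Rearranging supply gives qs = 4p - 18. In a free market, 102 - 6p = 4p - 18 gives the equilibrium p* = 12, q* = 30.
The ceiling of 10 is below the equilibrium price 12, so it binds.
At p = 10: qd = 102 - 6·10 = 42 and qs = 4·10 - 18 = 22.
Producer surplus without the control is ½ · (12 - 4.5) · 30 = 112.5.
With the ceiling, producers sell 22 units at 10, so PS = ½ · (10 - 4.5) · 22 = 60.5.
Change in producer surplus = 60.5 - 112.5 = -52.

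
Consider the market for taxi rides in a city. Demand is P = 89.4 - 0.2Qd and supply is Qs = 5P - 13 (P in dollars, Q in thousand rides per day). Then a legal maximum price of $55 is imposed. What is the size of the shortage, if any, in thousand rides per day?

0

Rearranging demand gives Qd = 447 - 5P. In a free market, 447 - 5P = 5P - 13 gives the equilibrium P* = 46, Q* = 217.
The ceiling of 55 is above the equilibrium price 46, so it is not binding; the market clears at P* = 46, Q* = 217.
Since the control does not bind, there is no shortage.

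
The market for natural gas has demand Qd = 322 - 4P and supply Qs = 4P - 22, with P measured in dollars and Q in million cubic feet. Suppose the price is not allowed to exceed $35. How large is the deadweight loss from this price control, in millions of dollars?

256

In a free market, 322 - 4P = 4P - 22 gives the equilibrium P* = 43, Q* = 150.
The ceiling of 35 is below the equilibrium price 43, so it binds.
At P = 35: Qd = 322 - 4·35 = 182 and Qs = 4·35 - 22 = 118.
Quantity traded falls to 118. At Q = 118 the demand price is (322 - 118)/4 = 51 and the supply price is (22 + 118)/4 = 35.
Deadweight loss = ½ · (51 - 35) · (150 - 118) = ½ · 16 · 32 = 256.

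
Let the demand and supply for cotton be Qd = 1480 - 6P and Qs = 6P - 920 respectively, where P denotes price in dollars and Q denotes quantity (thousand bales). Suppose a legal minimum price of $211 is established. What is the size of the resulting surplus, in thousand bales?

132

Setting quantity demanded equal to quantity supplied, 1480 - 6P = 6P - 920, gives P* = 200 and Q* = 280.
The floor of 211 is above the equilibrium price 200, so it binds.
At P = 211: Qd = 1480 - 6·211 = 214 and Qs = 6·211 - 920 = 346.
Surplus = Qs - Qd = 346 - 214 = 132.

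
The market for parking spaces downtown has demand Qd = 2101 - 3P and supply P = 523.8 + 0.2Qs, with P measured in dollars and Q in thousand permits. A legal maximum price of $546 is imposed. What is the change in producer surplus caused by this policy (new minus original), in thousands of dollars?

-9724

Rearranging supply gives Qs = 5P - 2619. Without the control the market clears where 2101 - 3P = 5P - 2619, i.e. P* = 590 and Q* = 331.
Because the ceiling (546) lies below the market-clearing price, it is binding.
At P = 546: Qd = 2101 - 3·546 = 463 and Qs = 5·546 - 2619 = 111.
Producer surplus without the control is ½ · (590 - 523.8) · 331 = 10956.1.
With the ceiling, producers sell 111 units at 546, so PS = ½ · (546 - 523.8) · 111 = 1232.1.
Change in producer surplus = 1232.1 - 10956.1 = -9724.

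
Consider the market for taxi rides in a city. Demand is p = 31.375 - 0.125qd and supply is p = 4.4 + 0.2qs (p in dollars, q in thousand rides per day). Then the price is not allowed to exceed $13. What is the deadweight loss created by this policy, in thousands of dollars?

260

Rearranging demand gives qd = 251 - 8p; rearranging supply gives qs = 5p - 22. Without the control the market clears where 251 - 8p = 5p - 22, i.e. p* = 21 and q* = 83.
The ceiling of 13 is below the equilibrium price 21, so it binds.
At p = 13: qd = 251 - 8·13 = 147 and qs = 5·13 - 22 = 43.
Quantity traded falls to 43. At q = 43 the demand price is (251 - 43)/8 = 26 and the supply price is (22 + 43)/5 = 13.
Deadweight loss = ½ · (26 - 13) · (83 - 43) = ½ · 13 · 40 = 260.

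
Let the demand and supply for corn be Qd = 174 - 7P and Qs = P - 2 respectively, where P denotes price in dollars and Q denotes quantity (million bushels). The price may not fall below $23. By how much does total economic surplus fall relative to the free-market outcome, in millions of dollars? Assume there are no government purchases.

In a free market, 174 - 7P = P - 2 gives the equilibrium P* = 22, Q* = 20.
The floor of 23 is above the equilibrium price 22, so it binds.
At P = 23: Qd = 174 - 7·23 = 13 and Qs = 23 - 2 = 21.
Quantity traded falls to 13. At Q = 13 the demand price is (174 - 13)/7 = 23 and the supply price is 2 + 13 = 15.
Deadweight loss = ½ · (23 - 15) · (20 - 13) = ½ · 8 · 7 = 28.

28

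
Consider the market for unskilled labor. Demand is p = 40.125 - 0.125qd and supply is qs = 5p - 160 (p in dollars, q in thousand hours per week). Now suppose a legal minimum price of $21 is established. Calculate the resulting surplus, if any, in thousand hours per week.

Rearranging demand gives qd = 321 - 8p. Setting quantity demanded equal to quantity supplied, 321 - 8p = 5p - 160, gives p* = 37 and q* = 25.
The floor of 21 is below the equilibrium price 37, so it is not binding; the market clears at p* = 37, q* = 25.
Since the control does not bind, there is no surplus.

0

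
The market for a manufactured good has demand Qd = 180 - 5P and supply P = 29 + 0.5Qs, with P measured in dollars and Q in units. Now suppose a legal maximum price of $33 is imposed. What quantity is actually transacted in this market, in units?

8

Rearranging supply gives Qs = 2P - 58. In a free market, 180 - 5P = 2P - 58 gives the equilibrium P* = 34, Q* = 10.
Since 33 < 34, the ceiling is binding.
At P = 33: Qd = 180 - 5·33 = 15 and Qs = 2·33 - 58 = 8.
The quantity actually transacted is the short side, supply: 8.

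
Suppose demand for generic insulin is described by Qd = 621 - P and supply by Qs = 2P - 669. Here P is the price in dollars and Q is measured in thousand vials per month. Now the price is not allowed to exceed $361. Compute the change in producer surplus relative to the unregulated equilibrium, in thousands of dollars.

-8418

In a free market, 621 - P = 2P - 669 gives the equilibrium P* = 430, Q* = 191.
Since 361 < 430, the ceiling is binding.
At P = 361: Qd = 621 - 361 = 260 and Qs = 2·361 - 669 = 53.
Producer surplus without the control is ½ · (430 - 334.5) · 191 = 9120.25.
With the ceiling, producers sell 53 units at 361, so PS = ½ · (361 - 334.5) · 53 = 702.25.
Change in producer surplus = 702.25 - 9120.25 = -8418.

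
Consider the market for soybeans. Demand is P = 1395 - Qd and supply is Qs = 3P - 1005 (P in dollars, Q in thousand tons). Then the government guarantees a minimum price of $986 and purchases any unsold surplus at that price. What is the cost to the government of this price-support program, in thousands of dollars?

1522384

Rearranging demand gives Qd = 1395 - P. Setting quantity demanded equal to quantity supplied, 1395 - P = 3P - 1005, gives P* = 600 and Q* = 795.
Since 986 > 600, the floor is binding.
At P = 986: Qd = 1395 - 986 = 409 and Qs = 3·986 - 1005 = 1953.
Surplus = Qs - Qd = 1544.
Government expenditure = surplus × support price = 1544 × 986 = 1522384.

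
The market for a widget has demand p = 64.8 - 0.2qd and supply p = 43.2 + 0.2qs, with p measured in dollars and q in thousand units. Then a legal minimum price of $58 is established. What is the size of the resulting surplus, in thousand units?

40

Rearranging demand gives qd = 324 - 5p; rearranging supply gives qs = 5p - 216. In a free market, 324 - 5p = 5p - 216 gives the equilibrium p* = 54, q* = 54.
Because the floor (58) lies above the market-clearing price, it is binding.
At p = 58: qd = 324 - 5·58 = 34 and qs = 5·58 - 216 = 74.
Surplus = qs - qd = 74 - 34 = 40.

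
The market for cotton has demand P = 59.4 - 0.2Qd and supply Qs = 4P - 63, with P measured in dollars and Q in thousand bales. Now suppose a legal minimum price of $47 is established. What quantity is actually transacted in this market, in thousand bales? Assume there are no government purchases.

Rearranging demand gives Qd = 297 - 5P. Without the control the market clears where 297 - 5P = 4P - 63, i.e. P* = 40 and Q* = 97.
The floor of 47 is above the equilibrium price 40, so it binds.
At P = 47: Qd = 297 - 5·47 = 62 and Qs = 4·47 - 63 = 125.
The quantity actually transacted is the short side, demand: 62.

62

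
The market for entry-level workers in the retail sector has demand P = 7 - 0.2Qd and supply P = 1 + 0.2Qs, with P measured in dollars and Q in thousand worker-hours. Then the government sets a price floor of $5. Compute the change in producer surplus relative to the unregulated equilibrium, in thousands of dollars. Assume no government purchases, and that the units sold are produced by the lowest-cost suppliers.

Rearranging demand gives Qd = 35 - 5P; rearranging supply gives Qs = 5P - 5. Setting quantity demanded equal to quantity supplied, 35 - 5P = 5P - 5, gives P* = 4 and Q* = 15.
Since 5 > 4, the floor is binding.
At P = 5: Qd = 35 - 5·5 = 10 and Qs = 5·5 - 5 = 20.
Producer surplus without the control is ½ · (4 - 1) · 15 = 22.5.
With the floor, 10 units are sold at 5. The supply price at Q = 10 is 3, so PS = ½ · [(5 - 1) + (5 - 3)] · 10 = 30.
Change in producer surplus = 30 - 22.5 = 7.5.

7.5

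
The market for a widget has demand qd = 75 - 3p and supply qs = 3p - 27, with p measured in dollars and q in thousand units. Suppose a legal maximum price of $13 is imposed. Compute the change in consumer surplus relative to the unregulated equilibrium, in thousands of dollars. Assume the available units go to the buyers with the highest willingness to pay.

Without the control the market clears where 75 - 3p = 3p - 27, i.e. p* = 17 and q* = 24.
Because the ceiling (13) lies below the market-clearing price, it is binding.
At p = 13: qd = 75 - 3·13 = 36 and qs = 3·13 - 27 = 12.
Consumer surplus without the control is ½ · (25 - 17) · 24 = 96.
With the ceiling, 12 units are sold at 13 (assume they go to the highest-value buyers). The demand price at q = 12 is 21, so CS = ½ · [(25 - 13) + (21 - 13)] · 12 = 120.
Change in consumer surplus = 120 - 96 = 24.

24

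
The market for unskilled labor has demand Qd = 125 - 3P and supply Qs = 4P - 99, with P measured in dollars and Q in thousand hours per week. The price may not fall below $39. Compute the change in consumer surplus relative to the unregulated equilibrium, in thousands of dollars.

In a free market, 125 - 3P = 4P - 99 gives the equilibrium P* = 32, Q* = 29.
Because the floor (39) lies above the market-clearing price, it is binding.
At P = 39: Qd = 125 - 3·39 = 8 and Qs = 4·39 - 99 = 57.
Consumer surplus without the control is ½ · (125/3 - 32) · 29 = 841/6.
With the floor, consumers buy 8 units at 39, so CS = ½ · (125/3 - 39) · 8 = 32/3.
Change in consumer surplus = 32/3 - 841/6 = -129.5.

-129.5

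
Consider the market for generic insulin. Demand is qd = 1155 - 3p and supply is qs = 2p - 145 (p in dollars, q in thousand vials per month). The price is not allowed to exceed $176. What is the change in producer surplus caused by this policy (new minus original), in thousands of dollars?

-24444

In a free market, 1155 - 3p = 2p - 145 gives the equilibrium p* = 260, q* = 375.
The ceiling of 176 is below the equilibrium price 260, so it binds.
At p = 176: qd = 1155 - 3·176 = 627 and qs = 2·176 - 145 = 207.
Producer surplus without the control is ½ · (260 - 72.5) · 375 = 35156.25.
With the ceiling, producers sell 207 units at 176, so PS = ½ · (176 - 72.5) · 207 = 10712.25.
Change in producer surplus = 10712.25 - 35156.25 = -24444.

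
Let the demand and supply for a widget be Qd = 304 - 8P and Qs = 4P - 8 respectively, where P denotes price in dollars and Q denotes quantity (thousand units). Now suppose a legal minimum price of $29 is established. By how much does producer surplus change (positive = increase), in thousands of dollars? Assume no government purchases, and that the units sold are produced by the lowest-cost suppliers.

Equilibrium: 304 - 8P = 4P - 8, so 312 = 12P and P* = 26, Q* = 96.
Since 29 > 26, the floor is binding.
At P = 29: Qd = 304 - 8·29 = 72 and Qs = 4·29 - 8 = 108.
Producer surplus without the control is ½ · (26 - 2) · 96 = 1152.
With the floor, 72 units are sold at 29. The supply price at Q = 72 is 20, so PS = ½ · [(29 - 2) + (29 - 20)] · 72 = 1296.
Change in producer surplus = 1296 - 1152 = 144.

144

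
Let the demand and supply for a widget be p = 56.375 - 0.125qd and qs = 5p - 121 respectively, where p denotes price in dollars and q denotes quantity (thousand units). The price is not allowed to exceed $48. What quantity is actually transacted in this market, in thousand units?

Rearranging demand gives qd = 451 - 8p. In a free market, 451 - 8p = 5p - 121 gives the equilibrium p* = 44, q* = 99.
The ceiling of 48 is above the equilibrium price 44, so it is not binding; the market clears at p* = 44, q* = 99.

99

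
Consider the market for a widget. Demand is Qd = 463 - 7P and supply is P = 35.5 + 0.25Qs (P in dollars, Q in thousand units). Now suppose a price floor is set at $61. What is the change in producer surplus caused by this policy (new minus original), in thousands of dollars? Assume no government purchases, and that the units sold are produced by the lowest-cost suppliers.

Rearranging supply gives Qs = 4P - 142. In a free market, 463 - 7P = 4P - 142 gives the equilibrium P* = 55, Q* = 78.
Since 61 > 55, the floor is binding.
At P = 61: Qd = 463 - 7·61 = 36 and Qs = 4·61 - 142 = 102.
Producer surplus without the control is ½ · (55 - 35.5) · 78 = 760.5.
With the floor, 36 units are sold at 61. The supply price at Q = 36 is 44.5, so PS = ½ · [(61 - 35.5) + (61 - 44.5)] · 36 = 756.
Change in producer surplus = 756 - 760.5 = -4.5.

-4.5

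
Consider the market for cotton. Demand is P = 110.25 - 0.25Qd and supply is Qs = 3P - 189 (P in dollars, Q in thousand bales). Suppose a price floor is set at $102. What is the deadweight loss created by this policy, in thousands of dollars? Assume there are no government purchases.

Rearranging demand gives Qd = 441 - 4P. Setting quantity demanded equal to quantity supplied, 441 - 4P = 3P - 189, gives P* = 90 and Q* = 81.
Because the floor (102) lies above the market-clearing price, it is binding.
At P = 102: Qd = 441 - 4·102 = 33 and Qs = 3·102 - 189 = 117.
Quantity traded falls to 33. At Q = 33 the demand price is (441 - 33)/4 = 102 and the supply price is (189 + 33)/3 = 74.
Deadweight loss = ½ · (102 - 74) · (81 - 33) = ½ · 28 · 48 = 672.

672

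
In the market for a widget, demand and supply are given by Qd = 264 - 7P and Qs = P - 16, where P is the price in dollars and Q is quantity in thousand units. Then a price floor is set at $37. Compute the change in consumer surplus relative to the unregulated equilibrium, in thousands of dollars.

Without the control the market clears where 264 - 7P = P - 16, i.e. P* = 35 and Q* = 19.
The floor of 37 is above the equilibrium price 35, so it binds.
At P = 37: Qd = 264 - 7·37 = 5 and Qs = 37 - 16 = 21.
Consumer surplus without the control is ½ · (264/7 - 35) · 19 = 361/14.
With the floor, consumers buy 5 units at 37, so CS = ½ · (264/7 - 37) · 5 = 25/14.
Change in consumer surplus = 25/14 - 361/14 = -24.

-24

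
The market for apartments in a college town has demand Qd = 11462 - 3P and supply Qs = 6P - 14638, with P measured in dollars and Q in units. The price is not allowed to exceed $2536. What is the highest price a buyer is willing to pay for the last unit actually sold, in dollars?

Without the control the market clears where 11462 - 3P = 6P - 14638, i.e. P* = 2900 and Q* = 2762.
The ceiling of 2536 is below the equilibrium price 2900, so it binds.
At P = 2536: Qd = 11462 - 3·2536 = 3854 and Qs = 6·2536 - 14638 = 578.
Only 578 units reach the market. On the demand curve, the marginal buyer's willingness to pay at Q = 578 is (11462 - 578)/3 = 3628.

3628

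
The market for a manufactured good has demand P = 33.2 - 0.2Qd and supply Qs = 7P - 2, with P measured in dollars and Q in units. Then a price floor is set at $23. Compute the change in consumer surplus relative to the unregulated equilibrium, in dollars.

Rearranging demand gives Qd = 166 - 5P. In a free market, 166 - 5P = 7P - 2 gives the equilibrium P* = 14, Q* = 96.
The floor of 23 is above the equilibrium price 14, so it binds.
At P = 23: Qd = 166 - 5·23 = 51 and Qs = 7·23 - 2 = 159.
Consumer surplus without the control is ½ · (33.2 - 14) · 96 = 921.6.
With the floor, consumers buy 51 units at 23, so CS = ½ · (33.2 - 23) · 51 = 260.1.
Change in consumer surplus = 260.1 - 921.6 = -661.5.

-661.5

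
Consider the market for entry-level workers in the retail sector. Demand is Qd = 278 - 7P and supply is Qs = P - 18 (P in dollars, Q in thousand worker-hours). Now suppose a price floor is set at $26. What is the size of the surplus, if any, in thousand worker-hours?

Equilibrium: 278 - 7P = P - 18, so 296 = 8P and P* = 37, Q* = 19.
The floor of 26 is below the equilibrium price 37, so it is not binding; the market clears at P* = 37, Q* = 19.
Since the control does not bind, there is no surplus.

0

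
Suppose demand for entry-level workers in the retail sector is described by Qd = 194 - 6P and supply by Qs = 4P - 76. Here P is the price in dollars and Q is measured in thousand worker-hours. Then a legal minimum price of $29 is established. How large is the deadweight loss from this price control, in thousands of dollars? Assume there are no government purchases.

30

Setting quantity demanded equal to quantity supplied, 194 - 6P = 4P - 76, gives P* = 27 and Q* = 32.
Because the floor (29) lies above the market-clearing price, it is binding.
At P = 29: Qd = 194 - 6·29 = 20 and Qs = 4·29 - 76 = 40.
Quantity traded falls to 20. At Q = 20 the demand price is (194 - 20)/6 = 29 and the supply price is (76 + 20)/4 = 24.
Deadweight loss = ½ · (29 - 24) · (32 - 20) = ½ · 5 · 12 = 30.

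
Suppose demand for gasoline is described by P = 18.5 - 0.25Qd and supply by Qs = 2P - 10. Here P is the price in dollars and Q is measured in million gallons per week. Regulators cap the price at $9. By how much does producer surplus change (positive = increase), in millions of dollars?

Rearranging demand gives Qd = 74 - 4P. Setting quantity demanded equal to quantity supplied, 74 - 4P = 2P - 10, gives P* = 14 and Q* = 18.
The ceiling of 9 is below the equilibrium price 14, so it binds.
At P = 9: Qd = 74 - 4·9 = 38 and Qs = 2·9 - 10 = 8.
Producer surplus without the control is ½ · (14 - 5) · 18 = 81.
With the ceiling, producers sell 8 units at 9, so PS = ½ · (9 - 5) · 8 = 16.
Change in producer surplus = 16 - 81 = -65.

-65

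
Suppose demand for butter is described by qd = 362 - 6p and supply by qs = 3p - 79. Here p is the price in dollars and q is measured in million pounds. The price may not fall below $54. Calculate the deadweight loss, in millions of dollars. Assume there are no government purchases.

225

Equilibrium: 362 - 6p = 3p - 79, so 441 = 9p and p* = 49, q* = 68.
Because the floor (54) lies above the market-clearing price, it is binding.
At p = 54: qd = 362 - 6·54 = 38 and qs = 3·54 - 79 = 83.
Quantity traded falls to 38. At q = 38 the demand price is (362 - 38)/6 = 54 and the supply price is (79 + 38)/3 = 39.
Deadweight loss = ½ · (54 - 39) · (68 - 38) = ½ · 15 · 30 = 225.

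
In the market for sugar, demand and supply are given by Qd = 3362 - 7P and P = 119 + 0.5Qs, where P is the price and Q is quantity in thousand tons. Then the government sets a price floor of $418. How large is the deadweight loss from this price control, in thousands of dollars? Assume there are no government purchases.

Rearranging supply gives Qs = 2P - 238. In a free market, 3362 - 7P = 2P - 238 gives the equilibrium P* = 400, Q* = 562.
Because the floor (418) lies above the market-clearing price, it is binding.
At P = 418: Qd = 3362 - 7·418 = 436 and Qs = 2·418 - 238 = 598.
Quantity traded falls to 436. At Q = 436 the demand price is (3362 - 436)/7 = 418 and the supply price is (238 + 436)/2 = 337.
Deadweight loss = ½ · (418 - 337) · (562 - 436) = ½ · 81 · 126 = 5103.

5103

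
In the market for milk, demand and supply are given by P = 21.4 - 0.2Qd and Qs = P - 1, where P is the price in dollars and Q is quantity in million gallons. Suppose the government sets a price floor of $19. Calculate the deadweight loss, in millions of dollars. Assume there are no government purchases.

Rearranging demand gives Qd = 107 - 5P. In a free market, 107 - 5P = P - 1 gives the equilibrium P* = 18, Q* = 17.
Because the floor (19) lies above the market-clearing price, it is binding.
At P = 19: Qd = 107 - 5·19 = 12 and Qs = 19 - 1 = 18.
Quantity traded falls to 12. At Q = 12 the demand price is (107 - 12)/5 = 19 and the supply price is 1 + 12 = 13.
Deadweight loss = ½ · (19 - 13) · (17 - 12) = ½ · 6 · 5 = 15.

15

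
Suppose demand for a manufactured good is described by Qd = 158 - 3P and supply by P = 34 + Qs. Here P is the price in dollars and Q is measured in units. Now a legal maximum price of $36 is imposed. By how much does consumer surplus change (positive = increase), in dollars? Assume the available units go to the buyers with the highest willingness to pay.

Rearranging supply gives Qs = P - 34. Equilibrium: 158 - 3P = P - 34, so 192 = 4P and P* = 48, Q* = 14.
The ceiling of 36 is below the equilibrium price 48, so it binds.
At P = 36: Qd = 158 - 3·36 = 50 and Qs = 36 - 34 = 2.
Consumer surplus without the control is ½ · (158/3 - 48) · 14 = 98/3.
With the ceiling, 2 units are sold at 36 (assume they go to the highest-value buyers). The demand price at Q = 2 is 52, so CS = ½ · [(158/3 - 36) + (52 - 36)] · 2 = 98/3.
Change in consumer surplus = 98/3 - 98/3 = 0.

0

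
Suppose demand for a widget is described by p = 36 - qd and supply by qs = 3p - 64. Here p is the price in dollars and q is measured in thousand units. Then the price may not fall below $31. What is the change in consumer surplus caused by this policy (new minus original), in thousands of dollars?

-48

Rearranging demand gives qd = 36 - p. Without the control the market clears where 36 - p = 3p - 64, i.e. p* = 25 and q* = 11.
The floor of 31 is above the equilibrium price 25, so it binds.
At p = 31: qd = 36 - 31 = 5 and qs = 3·31 - 64 = 29.
Consumer surplus without the control is ½ · (36 - 25) · 11 = 60.5.
With the floor, consumers buy 5 units at 31, so CS = ½ · (36 - 31) · 5 = 12.5.
Change in consumer surplus = 12.5 - 60.5 = -48.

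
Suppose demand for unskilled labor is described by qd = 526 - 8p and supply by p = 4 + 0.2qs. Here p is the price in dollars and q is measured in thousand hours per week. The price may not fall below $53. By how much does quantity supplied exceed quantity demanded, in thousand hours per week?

Rearranging supply gives qs = 5p - 20. Equilibrium: 526 - 8p = 5p - 20, so 546 = 13p and p* = 42, q* = 190.
The floor of 53 is above the equilibrium price 42, so it binds.
At p = 53: qd = 526 - 8·53 = 102 and qs = 5·53 - 20 = 245.
Surplus = qs - qd = 245 - 102 = 143.

143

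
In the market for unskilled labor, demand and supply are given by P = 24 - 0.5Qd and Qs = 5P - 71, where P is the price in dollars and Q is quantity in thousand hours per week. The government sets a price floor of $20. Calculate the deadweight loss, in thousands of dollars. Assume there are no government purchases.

Rearranging demand gives Qd = 48 - 2P. Equilibrium: 48 - 2P = 5P - 71, so 119 = 7P and P* = 17, Q* = 14.
Because the floor (20) lies above the market-clearing price, it is binding.
At P = 20: Qd = 48 - 2·20 = 8 and Qs = 5·20 - 71 = 29.
Quantity traded falls to 8. At Q = 8 the demand price is (48 - 8)/2 = 20 and the supply price is (71 + 8)/5 = 15.8.
Deadweight loss = ½ · (20 - 15.8) · (14 - 8) = ½ · 4.2 · 6 = 12.6.

12.6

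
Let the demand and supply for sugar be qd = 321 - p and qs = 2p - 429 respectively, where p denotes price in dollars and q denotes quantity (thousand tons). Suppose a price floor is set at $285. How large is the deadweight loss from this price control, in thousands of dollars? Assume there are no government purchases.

918.75

Without the control the market clears where 321 - p = 2p - 429, i.e. p* = 250 and q* = 71.
The floor of 285 is above the equilibrium price 250, so it binds.
At p = 285: qd = 321 - 285 = 36 and qs = 2·285 - 429 = 141.
Quantity traded falls to 36. At q = 36 the demand price is 321 - 36 = 285 and the supply price is (429 + 36)/2 = 232.5.
Deadweight loss = ½ · (285 - 232.5) · (71 - 36) = ½ · 52.5 · 35 = 918.75.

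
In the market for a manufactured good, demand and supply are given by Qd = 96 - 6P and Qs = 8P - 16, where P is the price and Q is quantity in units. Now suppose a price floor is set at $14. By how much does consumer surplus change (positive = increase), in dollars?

-180

In a free market, 96 - 6P = 8P - 16 gives the equilibrium P* = 8, Q* = 48.
The floor of 14 is above the equilibrium price 8, so it binds.
At P = 14: Qd = 96 - 6·14 = 12 and Qs = 8·14 - 16 = 96.
Consumer surplus without the control is ½ · (16 - 8) · 48 = 192.
With the floor, consumers buy 12 units at 14, so CS = ½ · (16 - 14) · 12 = 12.
Change in consumer surplus = 12 - 192 = -180.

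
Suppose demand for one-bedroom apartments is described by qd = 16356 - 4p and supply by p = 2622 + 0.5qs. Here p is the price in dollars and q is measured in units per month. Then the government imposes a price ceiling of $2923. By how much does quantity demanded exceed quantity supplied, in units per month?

Rearranging supply gives qs = 2p - 5244. Without the control the market clears where 16356 - 4p = 2p - 5244, i.e. p* = 3600 and q* = 1956.
The ceiling of 2923 is below the equilibrium price 3600, so it binds.
At p = 2923: qd = 16356 - 4·2923 = 4664 and qs = 2·2923 - 5244 = 602.
Shortage = qd - qs = 4664 - 602 = 4062.

4062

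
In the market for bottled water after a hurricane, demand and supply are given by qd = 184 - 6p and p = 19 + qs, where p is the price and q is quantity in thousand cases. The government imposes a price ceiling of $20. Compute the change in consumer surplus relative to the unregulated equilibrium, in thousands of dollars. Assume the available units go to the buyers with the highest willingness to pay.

Rearranging supply gives qs = p - 19. In a free market, 184 - 6p = p - 19 gives the equilibrium p* = 29, q* = 10.
The ceiling of 20 is below the equilibrium price 29, so it binds.
At p = 20: qd = 184 - 6·20 = 64 and qs = 20 - 19 = 1.
Consumer surplus without the control is ½ · (92/3 - 29) · 10 = 25/3.
With the ceiling, 1 units are sold at 20 (assume they go to the highest-value buyers). The demand price at q = 1 is 30.5, so CS = ½ · [(92/3 - 20) + (30.5 - 20)] · 1 = 127/12.
Change in consumer surplus = 127/12 - 25/3 = 2.25.

2.25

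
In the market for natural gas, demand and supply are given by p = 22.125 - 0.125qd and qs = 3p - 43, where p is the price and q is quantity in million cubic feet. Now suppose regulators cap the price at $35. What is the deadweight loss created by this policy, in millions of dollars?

Rearranging demand gives qd = 177 - 8p. Without the control the market clears where 177 - 8p = 3p - 43, i.e. p* = 20 and q* = 17.
The ceiling of 35 is above the equilibrium price 20, so it is not binding; the market clears at p* = 20, q* = 17.
Since the control does not bind, no trades are prevented and deadweight loss is zero.

0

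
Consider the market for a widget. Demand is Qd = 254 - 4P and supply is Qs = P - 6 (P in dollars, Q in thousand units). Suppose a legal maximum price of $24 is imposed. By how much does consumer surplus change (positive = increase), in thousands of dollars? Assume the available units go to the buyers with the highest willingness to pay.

Without the control the market clears where 254 - 4P = P - 6, i.e. P* = 52 and Q* = 46.
The ceiling of 24 is below the equilibrium price 52, so it binds.
At P = 24: Qd = 254 - 4·24 = 158 and Qs = 24 - 6 = 18.
Consumer surplus without the control is ½ · (63.5 - 52) · 46 = 264.5.
With the ceiling, 18 units are sold at 24 (assume they go to the highest-value buyers). The demand price at Q = 18 is 59, so CS = ½ · [(63.5 - 24) + (59 - 24)] · 18 = 670.5.
Change in consumer surplus = 670.5 - 264.5 = 406.

406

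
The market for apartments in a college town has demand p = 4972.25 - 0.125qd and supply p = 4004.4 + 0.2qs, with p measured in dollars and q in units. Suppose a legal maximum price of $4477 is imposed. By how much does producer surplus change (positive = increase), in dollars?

-328471.5

Rearranging demand gives qd = 39778 - 8p; rearranging supply gives qs = 5p - 20022. Equilibrium: 39778 - 8p = 5p - 20022, so 59800 = 13p and p* = 4600, q* = 2978.
Because the ceiling (4477) lies below the market-clearing price, it is binding.
At p = 4477: qd = 39778 - 8·4477 = 3962 and qs = 5·4477 - 20022 = 2363.
Producer surplus without the control is ½ · (4600 - 4004.4) · 2978 = 886848.4.
With the ceiling, producers sell 2363 units at 4477, so PS = ½ · (4477 - 4004.4) · 2363 = 558376.9.
Change in producer surplus = 558376.9 - 886848.4 = -328471.5.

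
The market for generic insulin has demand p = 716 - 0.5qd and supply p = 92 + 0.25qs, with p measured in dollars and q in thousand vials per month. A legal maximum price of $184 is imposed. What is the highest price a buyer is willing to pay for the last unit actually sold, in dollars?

Rearranging demand gives qd = 1432 - 2p; rearranging supply gives qs = 4p - 368. Without the control the market clears where 1432 - 2p = 4p - 368, i.e. p* = 300 and q* = 832.
The ceiling of 184 is below the equilibrium price 300, so it binds.
At p = 184: qd = 1432 - 2·184 = 1064 and qs = 4·184 - 368 = 368.
Only 368 units reach the market. On the demand curve, the marginal buyer's willingness to pay at q = 368 is (1432 - 368)/2 = 532.

532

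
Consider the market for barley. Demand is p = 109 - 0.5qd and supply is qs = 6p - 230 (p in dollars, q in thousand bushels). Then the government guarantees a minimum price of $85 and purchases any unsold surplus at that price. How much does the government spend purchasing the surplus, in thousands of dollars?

19720

Rearranging demand gives qd = 218 - 2p. In a free market, 218 - 2p = 6p - 230 gives the equilibrium p* = 56, q* = 106.
Because the floor (85) lies above the market-clearing price, it is binding.
At p = 85: qd = 218 - 2·85 = 48 and qs = 6·85 - 230 = 280.
Surplus = qs - qd = 232.
Government expenditure = surplus × support price = 232 × 85 = 19720.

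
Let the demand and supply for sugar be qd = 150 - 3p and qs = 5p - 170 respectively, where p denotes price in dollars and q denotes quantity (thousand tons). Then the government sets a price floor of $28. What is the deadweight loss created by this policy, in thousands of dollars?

0

Equilibrium: 150 - 3p = 5p - 170, so 320 = 8p and p* = 40, q* = 30.
Since 28 is below p* = 40, the floor does not bind and the free-market outcome prevails.
Since the control does not bind, no trades are prevented and deadweight loss is zero.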